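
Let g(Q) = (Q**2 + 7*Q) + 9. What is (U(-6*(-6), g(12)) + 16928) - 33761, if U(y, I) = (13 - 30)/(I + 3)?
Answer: -4039937/240 ≈ -16833.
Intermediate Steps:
g(Q) = 9 + Q**2 + 7*Q
U(y, I) = -17/(3 + I)
(U(-6*(-6), g(12)) + 16928) - 33761 = (-17/(3 + (9 + 12**2 + 7*12)) + 16928) - 33761 = (-17/(3 + (9 + 144 + 84)) + 16928) - 33761 = (-17/(3 + 237) + 16928) - 33761 = (-17/240 + 16928) - 33761 = 4062703/240 - 33761 = -4039937/240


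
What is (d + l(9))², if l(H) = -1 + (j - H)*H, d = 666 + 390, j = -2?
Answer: 913936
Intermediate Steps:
d = 1056
l(H) = -1 + H*(-2 - H) (l(H) = -1 + (-2 - H)*H = -1 + H*(-2 - H))
(d + l(9))² = (1056 + (-1 - 1*9² - 2*9))² = (1056 + (-1 - 1*81 - 18))² = (1056 + (-1 - 81 - 18))² = (1056 - 100)² = 956² = 913936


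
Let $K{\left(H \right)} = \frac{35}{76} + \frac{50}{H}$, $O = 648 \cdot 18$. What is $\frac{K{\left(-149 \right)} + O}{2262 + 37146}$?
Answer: $\frac{132084551}{446256192} \approx 0.29598$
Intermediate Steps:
$O = 11664$
$K{\left(H \right)} = \frac{35}{76} + \frac{50}{H}$ ($K{\left(H \right)} = 35 \cdot \frac{1}{76} + \frac{50}{H} = \frac{35}{76} + \frac{50}{H}$)
$\frac{K{\left(-149 \right)} + O}{2262 + 37146} = \frac{\left(\frac{35}{76} + \frac{50}{-149}\right) + 11664}{2262 + 37146} = \frac{\left(\frac{35}{76} + 50 \left(- \frac{1}{149}\right)\right) + 11664}{39408} = \left(\left(\frac{35}{76} - \frac{50}{149}\right) + 11664\right) \frac{1}{39408} = \left(\frac{1415}{11324} + 11664\right) \frac{1}{39408} = \frac{132084551}{11324} \cdot \frac{1}{39408} = \frac{132084551}{446256192}$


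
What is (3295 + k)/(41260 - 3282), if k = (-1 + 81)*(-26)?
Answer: 1215/37978 ≈ 0.031992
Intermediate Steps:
k = -2080 (k = 80*(-26) = -2080)
(3295 + k)/(41260 - 3282) = (3295 - 2080)/(41260 - 3282) = 1215/37978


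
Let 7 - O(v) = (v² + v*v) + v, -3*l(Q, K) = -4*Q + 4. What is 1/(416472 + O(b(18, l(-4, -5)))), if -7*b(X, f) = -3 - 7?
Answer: 49/20407201 ≈ 2.4011e-6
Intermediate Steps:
l(Q, K) = -4/3 + 4*Q/3 (l(Q, K) = -(-4*Q + 4)/3 = -(4 - 4*Q)/3 = -4/3 + 4*Q/3)
b(X, f) = 10/7 (b(X, f) = -(-3 - 7)/7 = -⅐*(-10) = 10/7)
O(v) = 7 - v - 2*v² (O(v) = 7 - ((v² + v*v) + v) = 7 - ((v² + v²) + v) = 7 - (2*v² + v) = 7 - (v + 2*v²) = 7 + (-v - 2*v²) = 7 - v - 2*v²)
1/(416472 + O(b(18, l(-4, -5)))) = 1/(416472 + (7 - 1*10/7 - 2*(10/7)²)) = 1/(416472 + (7 - 10/7 - 2*100/49)) = 1/(416472 + (7 - 10/7 - 200/49)) = 1/(416472 + 73/49) = 1/(20407201/49) = 49/20407201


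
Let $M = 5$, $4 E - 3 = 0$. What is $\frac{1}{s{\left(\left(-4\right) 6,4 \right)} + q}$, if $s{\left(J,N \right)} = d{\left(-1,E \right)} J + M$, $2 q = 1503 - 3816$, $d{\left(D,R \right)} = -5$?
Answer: $- \frac{2}{2063} \approx -0.00096946$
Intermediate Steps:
$E = \frac{3}{4}$ ($E = \frac{3}{4} + \frac{1}{4} \cdot 0 = \frac{3}{4} + 0 = \frac{3}{4} \approx 0.75$)
$q = - \frac{2313}{2}$ ($q = \frac{1503 - 3816}{2} = \frac{1}{2} \left(-2313\right) = - \frac{2313}{2} \approx -1156.5$)
$s{\left(J,N \right)} = 5 - 5 J$ ($s{\left(J,N \right)} = - 5 J + 5 = 5 - 5 J$)
$\frac{1}{s{\left(\left(-4\right) 6,4 \right)} + q} = \frac{1}{\left(5 - 5 \left(\left(-4\right) 6\right)\right) - \frac{2313}{2}} = \frac{1}{\left(5 - -120\right) - \frac{2313}{2}} = \frac{1}{\left(5 + 120\right) - \frac{2313}{2}} = \frac{1}{125 - \frac{2313}{2}} = \frac{1}{- \frac{2063}{2}} = - \frac{2}{2063}$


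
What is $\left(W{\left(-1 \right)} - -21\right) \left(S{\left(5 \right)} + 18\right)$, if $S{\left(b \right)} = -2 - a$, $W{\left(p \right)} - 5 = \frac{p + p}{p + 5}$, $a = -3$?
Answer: $\frac{969}{2} \approx 484.5$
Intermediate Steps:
$W{\left(p \right)} = 5 + \frac{2 p}{5 + p}$ ($W{\left(p \right)} = 5 + \frac{p + p}{p + 5} = 5 + \frac{2 p}{5 + p}$)
$S{\left(b \right)} = 1$ ($S{\left(b \right)} = -2 - -3 = -2 + 3 = 1$)
$\left(W{\left(-1 \right)} - -21\right) \left(S{\left(5 \right)} + 18\right) = \left(\frac{25 + 7 \left(-1\right)}{5 - 1} - -21\right) \left(1 + 18\right) = \left(\frac{25 - 7}{4} + 21\right) 19 = \left(\frac{1}{4} \cdot 18 + 21\right) 19 = \left(\frac{9}{2} + 21\right) 19 = \frac{51}{2} \cdot 19 = \frac{969}{2}$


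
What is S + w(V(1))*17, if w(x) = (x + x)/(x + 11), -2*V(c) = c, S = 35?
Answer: 701/21 ≈ 33.381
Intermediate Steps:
V(c) = -c/2
w(x) = 2*x/(11 + x) (w(x) = (2*x)/(11 + x) = 2*x/(11 + x))
S + w(V(1))*17 = 35 + (2*(-½*1)/(11 - ½*1))*17 = 35 + (2*(-½)/(11 - ½))*17 = 35 + (2*(-½)/(21/2))*17 = 35 + (2*(-½)*(2/21))*17 = 35 - 2/21*17 = 35 - 34/21 = 701/21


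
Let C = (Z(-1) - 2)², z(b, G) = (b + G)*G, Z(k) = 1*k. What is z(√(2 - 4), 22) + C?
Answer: 493 + 22*I*√2 ≈ 493.0 + 31.113*I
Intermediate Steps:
Z(k) = k
z(b, G) = G*(G + b) (z(b, G) = (G + b)*G = G*(G + b))
C = 9 (C = (-1 - 2)² = (-3)² = 9)
z(√(2 - 4), 22) + C = 22*(22 + √(2 - 4)) + 9 = 22*(22 + √(-2)) + 9 = 22*(22 + I*√2) + 9 = (484 + 22*I*√2) + 9 = 493 + 22*I*√2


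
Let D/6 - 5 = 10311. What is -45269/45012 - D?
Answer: -2786108021/45012 ≈ -61897.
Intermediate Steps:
D = 61896 (D = 30 + 6*10311 = 30 + 61866 = 61896)
-45269/45012 - D = -45269/45012 - 1*61896 = -45269*1/45012 - 61896 = -45269/45012 - 61896 = -2786108021/45012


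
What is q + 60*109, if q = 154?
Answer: 6694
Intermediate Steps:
q + 60*109 = 154 + 60*109 = 154 + 6540 = 6694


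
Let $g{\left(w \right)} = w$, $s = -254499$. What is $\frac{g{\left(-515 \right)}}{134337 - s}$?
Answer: $- \frac{515}{388836} \approx -0.0013245$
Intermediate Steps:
$\frac{g{\left(-515 \right)}}{134337 - s} = - \frac{515}{134337 - -254499} = - \frac{515}{134337 + 254499} = - \frac{515}{388836}$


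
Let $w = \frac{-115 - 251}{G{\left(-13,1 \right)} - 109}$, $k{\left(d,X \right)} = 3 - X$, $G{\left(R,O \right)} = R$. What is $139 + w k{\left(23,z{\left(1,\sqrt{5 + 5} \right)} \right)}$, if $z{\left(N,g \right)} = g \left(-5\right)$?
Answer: $148 + 15 \sqrt{10} \approx 195.43$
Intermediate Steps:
$z{\left(N,g \right)} = - 5 g$
$w = 3$ ($w = \frac{-115 - 251}{-13 - 109} = - \frac{366}{-122} = \left(-366\right) \left(- \frac{1}{122}\right) = 3$)
$139 + w k{\left(23,z{\left(1,\sqrt{5 + 5} \right)} \right)} = 139 + 3 \left(3 - - 5 \sqrt{5 + 5}\right) = 139 + 3 \left(3 - - 5 \sqrt{10}\right) = 139 + 3 \left(3 + 5 \sqrt{10}\right) = 139 + \left(9 + 15 \sqrt{10}\right) = 148 + 15 \sqrt{10}$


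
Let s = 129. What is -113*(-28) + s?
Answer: 3293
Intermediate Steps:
-113*(-28) + s = -113*(-28) + 129 = 3164 + 129 = 3293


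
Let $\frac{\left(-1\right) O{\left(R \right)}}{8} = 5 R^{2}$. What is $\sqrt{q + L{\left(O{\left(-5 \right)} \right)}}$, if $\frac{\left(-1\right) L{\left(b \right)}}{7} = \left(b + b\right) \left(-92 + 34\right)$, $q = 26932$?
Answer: $2 i \sqrt{196267} \approx 886.04 i$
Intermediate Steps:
$O{\left(R \right)} = - 40 R^{2}$ ($O{\left(R \right)} = - 8 \cdot 5 R^{2} = - 40 R^{2}$)
$L{\left(b \right)} = 812 b$ ($L{\left(b \right)} = - 7 \left(b + b\right) \left(-92 + 34\right) = - 7 \cdot 2 b \left(-58\right) = - 7 \left(- 116 b\right) = 812 b$)
$\sqrt{q + L{\left(O{\left(-5 \right)} \right)}} = \sqrt{26932 + 812 \left(- 40 \left(-5\right)^{2}\right)} = \sqrt{26932 + 812 \left(\left(-40\right) 25\right)} = \sqrt{26932 + 812 \left(-1000\right)} = \sqrt{26932 - 812000} = \sqrt{-785068} = 2 i \sqrt{196267}$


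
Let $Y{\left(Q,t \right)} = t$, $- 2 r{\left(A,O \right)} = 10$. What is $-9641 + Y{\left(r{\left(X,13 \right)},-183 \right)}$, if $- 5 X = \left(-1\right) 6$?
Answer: $-9824$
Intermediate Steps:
$X = \frac{6}{5}$ ($X = - \frac{\left(-1\right) 6}{5} = \left(- \frac{1}{5}\right) \left(-6\right) = \frac{6}{5} \approx 1.2$)
$r{\left(A,O \right)} = -5$ ($r{\left(A,O \right)} = \left(- \frac{1}{2}\right) 10 = -5$)
$-9641 + Y{\left(r{\left(X,13 \right)},-183 \right)} = -9641 - 183 = -9824$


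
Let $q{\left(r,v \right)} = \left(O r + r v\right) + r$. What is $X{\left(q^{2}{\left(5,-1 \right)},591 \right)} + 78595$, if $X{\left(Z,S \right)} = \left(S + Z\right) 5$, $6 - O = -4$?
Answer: $94050$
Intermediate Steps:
$O = 10$ ($O = 6 - -4 = 6 + 4 = 10$)
$q{\left(r,v \right)} = 11 r + r v$ ($q{\left(r,v \right)} = \left(10 r + r v\right) + r = 11 r + r v$)
$X{\left(Z,S \right)} = 5 S + 5 Z$
$X{\left(q^{2}{\left(5,-1 \right)},591 \right)} + 78595 = \left(5 \cdot 591 + 5 \left(5 \left(11 - 1\right)\right)^{2}\right) + 78595 = \left(2955 + 5 \left(5 \cdot 10\right)^{2}\right) + 78595 = \left(2955 + 5 \cdot 50^{2}\right) + 78595 = \left(2955 + 5 \cdot 2500\right) + 78595 = \left(2955 + 12500\right) + 78595 = 15455 + 78595 = 94050$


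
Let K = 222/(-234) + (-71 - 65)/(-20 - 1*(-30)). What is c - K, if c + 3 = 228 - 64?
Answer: 34232/195 ≈ 175.55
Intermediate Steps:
c = 161 (c = -3 + (228 - 64) = -3 + 164 = 161)
K = -2837/195 (K = 222*(-1/234) - 136/(-20 + 30) = -37/39 - 136/10 = -37/39 - 136*⅒ = -37/39 - 68/5 = -2837/195 ≈ -14.549)
c - K = 161 - 1*(-2837/195) = 161 + 2837/195 = 34232/195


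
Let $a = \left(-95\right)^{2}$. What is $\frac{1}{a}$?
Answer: $\frac{1}{9025} \approx 0.0001108$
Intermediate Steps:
$a = 9025$
$\frac{1}{a} = \frac{1}{9025}$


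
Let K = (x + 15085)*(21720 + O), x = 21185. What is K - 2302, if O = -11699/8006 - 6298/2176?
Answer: 1715155490068031/2177632 ≈ 7.8762e+8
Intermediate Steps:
O = -18969703/4355264 (O = -11699*1/8006 - 6298*1/2176 = -11699/8006 - 3149/1088 = -18969703/4355264 ≈ -4.3556)
K = 1715160502976895/2177632 (K = (21185 + 15085)*(21720 - 18969703/4355264) = 36270*(94577364377/4355264) = 1715160502976895/2177632 ≈ 7.8763e+8)
K - 2302 = 1715160502976895/2177632 - 2302 = 1715155490068031/2177632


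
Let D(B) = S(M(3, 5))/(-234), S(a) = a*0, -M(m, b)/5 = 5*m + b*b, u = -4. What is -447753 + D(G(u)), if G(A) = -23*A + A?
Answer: -447753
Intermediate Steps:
M(m, b) = -25*m - 5*b² (M(m, b) = -5*(5*m + b*b) = -5*(5*m + b²) = -5*(b² + 5*m) = -25*m - 5*b²)
S(a) = 0
G(A) = -22*A
D(B) = 0 (D(B) = 0/(-234) = 0*(-1/234) = 0)
-447753 + D(G(u)) = -447753 + 0 = -447753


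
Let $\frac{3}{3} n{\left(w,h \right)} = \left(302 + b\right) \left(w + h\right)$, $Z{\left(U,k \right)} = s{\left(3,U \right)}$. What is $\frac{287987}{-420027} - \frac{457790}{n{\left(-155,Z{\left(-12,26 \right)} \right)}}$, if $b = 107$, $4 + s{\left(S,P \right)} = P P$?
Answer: $\frac{4233719113}{57263681} \approx 73.934$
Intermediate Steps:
$s{\left(S,P \right)} = -4 + P^{2}$ ($s{\left(S,P \right)} = -4 + P P = -4 + P^{2}$)
$Z{\left(U,k \right)} = -4 + U^{2}$
$n{\left(w,h \right)} = 409 h + 409 w$ ($n{\left(w,h \right)} = \left(302 + 107\right) \left(w + h\right) = 409 \left(h + w\right) = 409 h + 409 w$)
$\frac{287987}{-420027} - \frac{457790}{n{\left(-155,Z{\left(-12,26 \right)} \right)}} = \frac{287987}{-420027} - \frac{457790}{409 \left(-4 + \left(-12\right)^{2}\right) + 409 \left(-155\right)} = 287987 \left(- \frac{1}{420027}\right) - \frac{457790}{409 \left(-4 + 144\right) - 63395} = - \frac{287987}{420027} - \frac{457790}{409 \cdot 140 - 63395} = - \frac{287987}{420027} - \frac{457790}{57260 - 63395} = - \frac{287987}{420027} - \frac{457790}{-6135} = - \frac{287987}{420027} - - \frac{91558}{1227} = - \frac{287987}{420027} + \frac{91558}{1227} = \frac{4233719113}{57263681}$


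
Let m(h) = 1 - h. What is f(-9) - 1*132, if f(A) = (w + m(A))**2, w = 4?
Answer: 64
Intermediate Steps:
f(A) = (5 - A)**2 (f(A) = (4 + (1 - A))**2 = (5 - A)**2)
f(-9) - 1*132 = (-5 - 9)**2 - 1*132 = (-14)**2 - 132 = 196 - 132 = 64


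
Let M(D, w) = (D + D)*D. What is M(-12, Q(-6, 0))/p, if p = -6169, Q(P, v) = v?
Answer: -288/6169 ≈ -0.046685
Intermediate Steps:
M(D, w) = 2*D² (M(D, w) = (2*D)*D = 2*D²)
M(-12, Q(-6, 0))/p = (2*(-12)²)/(-6169) = (2*144)*(-1/6169) = 288*(-1/6169) = -288/6169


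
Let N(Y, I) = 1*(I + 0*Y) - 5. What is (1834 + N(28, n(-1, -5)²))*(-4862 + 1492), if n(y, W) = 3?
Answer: -6194060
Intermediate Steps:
N(Y, I) = -5 + I (N(Y, I) = 1*(I + 0) - 5 = 1*I - 5 = I - 5 = -5 + I)
(1834 + N(28, n(-1, -5)²))*(-4862 + 1492) = (1834 + (-5 + 3²))*(-4862 + 1492) = (1834 + (-5 + 9))*(-3370) = (1834 + 4)*(-3370) = 1838*(-3370) = -6194060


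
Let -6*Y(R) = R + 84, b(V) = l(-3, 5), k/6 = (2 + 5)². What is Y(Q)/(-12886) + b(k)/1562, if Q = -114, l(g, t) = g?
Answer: -11617/5031983 ≈ -0.0023086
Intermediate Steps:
k = 294 (k = 6*(2 + 5)² = 6*7² = 6*49 = 294)
b(V) = -3
Y(R) = -14 - R/6 (Y(R) = -(R + 84)/6 = -(84 + R)/6 = -14 - R/6)
Y(Q)/(-12886) + b(k)/1562 = (-14 - ⅙*(-114))/(-12886) - 3/1562 = (-14 + 19)*(-1/12886) - 3*1/1562 = 5*(-1/12886) - 3/1562 = -5/12886 - 3/1562 = -11617/5031983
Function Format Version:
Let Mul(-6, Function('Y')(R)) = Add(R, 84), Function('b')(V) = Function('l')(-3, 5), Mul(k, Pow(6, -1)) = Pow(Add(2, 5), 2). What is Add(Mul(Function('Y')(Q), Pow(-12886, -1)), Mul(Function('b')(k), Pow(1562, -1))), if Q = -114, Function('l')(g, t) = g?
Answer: Rational(-11617, 5031983) ≈ -0.0023086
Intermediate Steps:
k = 294 (k = Mul(6, Pow(Add(2, 5), 2)) = Mul(6, Pow(7, 2)) = Mul(6, 49) = 294)
Function('b')(V) = -3
Function('Y')(R) = Add(-14, Mul(Rational(-1, 6), R)) (Function('Y')(R) = Mul(Rational(-1, 6), Add(R, 84)) = Mul(Rational(-1, 6), Add(84, R)) = Add(-14, Mul(Rational(-1, 6), R)))
Add(Mul(Function('Y')(Q), Pow(-12886, -1)), Mul(Function('b')(k), Pow(1562, -1))) = Add(Mul(Add(-14, Mul(Rational(-1, 6), -114)), Pow(-12886, -1)), Mul(-3, Pow(1562, -1))) = Add(Mul(Add(-14, 19), Rational(-1, 12886)), Mul(-3, Rational(1, 1562))) = Add(Mul(5, Rational(-1, 12886)), Rational(-3, 1562)) = Add(Rational(-5, 12886), Rational(-3, 1562)) = Rational(-11617, 5031983)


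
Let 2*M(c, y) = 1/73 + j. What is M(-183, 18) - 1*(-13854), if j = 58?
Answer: 2026919/146 ≈ 13883.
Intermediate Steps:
M(c, y) = 4235/146 (M(c, y) = (1/73 + 58)/2 = (½)*(4235/73) = 4235/146)
M(-183, 18) - 1*(-13854) = 4235/146 - 1*(-13854) = 4235/146 + 13854 = 2026919/146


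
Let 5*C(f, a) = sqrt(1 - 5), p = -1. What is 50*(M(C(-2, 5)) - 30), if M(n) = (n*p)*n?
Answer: -1492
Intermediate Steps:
C(f, a) = 2*I/5 (C(f, a) = sqrt(1 - 5)/5 = sqrt(-4)/5 = (2*I)/5 = 2*I/5)
M(n) = -n**2 (M(n) = (n*(-1))*n = (-n)*n = -n**2)
50*(M(C(-2, 5)) - 30) = 50*(-(2*I/5)**2 - 30) = 50*(-1*(-4/25) - 30) = 50*(4/25 - 30) = 50*(-746/25) = -1492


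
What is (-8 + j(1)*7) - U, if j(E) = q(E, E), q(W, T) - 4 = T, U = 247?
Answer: -220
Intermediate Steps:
q(W, T) = 4 + T
j(E) = 4 + E
(-8 + j(1)*7) - U = (-8 + (4 + 1)*7) - 1*247 = (-8 + 5*7) - 247 = (-8 + 35) - 247 = 27 - 247 = -220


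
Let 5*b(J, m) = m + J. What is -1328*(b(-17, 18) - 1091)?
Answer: 7242912/5 ≈ 1.4486e+6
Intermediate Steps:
b(J, m) = J/5 + m/5 (b(J, m) = (m + J)/5 = (J + m)/5 = J/5 + m/5)
-1328*(b(-17, 18) - 1091) = -1328*(((⅕)*(-17) + (⅕)*18) - 1091) = -1328*((-17/5 + 18/5) - 1091) = -1328*(⅕ - 1091) = -1328*(-5454/5) = 7242912/5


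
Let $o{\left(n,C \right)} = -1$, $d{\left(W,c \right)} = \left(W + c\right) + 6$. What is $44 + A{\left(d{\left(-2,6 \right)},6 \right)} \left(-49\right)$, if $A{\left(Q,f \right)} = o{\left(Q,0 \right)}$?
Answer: $93$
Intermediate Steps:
$d{\left(W,c \right)} = 6 + W + c$
$A{\left(Q,f \right)} = -1$
$44 + A{\left(d{\left(-2,6 \right)},6 \right)} \left(-49\right) = 44 - -49 = 44 + 49 = 93$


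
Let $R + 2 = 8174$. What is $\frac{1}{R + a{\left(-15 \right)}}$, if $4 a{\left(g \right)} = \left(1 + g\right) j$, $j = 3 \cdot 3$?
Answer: $\frac{2}{16281} \approx 0.00012284$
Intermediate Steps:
$R = 8172$ ($R = -2 + 8174 = 8172$)
$j = 9$
$a{\left(g \right)} = \frac{9}{4} + \frac{9 g}{4}$ ($a{\left(g \right)} = \frac{\left(1 + g\right) 9}{4} = \frac{9 + 9 g}{4} = \frac{9}{4} + \frac{9 g}{4}$)
$\frac{1}{R + a{\left(-15 \right)}} = \frac{1}{8172 + \left(\frac{9}{4} + \frac{9}{4} \left(-15\right)\right)} = \frac{1}{8172 + \left(\frac{9}{4} - \frac{135}{4}\right)} = \frac{1}{8172 - \frac{63}{2}} = \frac{1}{\frac{16281}{2}} = \frac{2}{16281}$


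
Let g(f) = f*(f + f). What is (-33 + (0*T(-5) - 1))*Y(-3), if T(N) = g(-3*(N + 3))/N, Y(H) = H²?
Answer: -306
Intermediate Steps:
g(f) = 2*f² (g(f) = f*(2*f) = 2*f²)
T(N) = 2*(-9 - 3*N)²/N (T(N) = (2*(-3*(N + 3))²)/N = (2*(-3*(3 + N))²)/N = (2*(-9 - 3*N)²)/N = 2*(-9 - 3*N)²/N)
(-33 + (0*T(-5) - 1))*Y(-3) = (-33 + (0*(18*(3 - 5)²/(-5)) - 1))*(-3)² = (-33 + (0*(18*(-⅕)*(-2)²) - 1))*9 = (-33 + (0*(18*(-⅕)*4) - 1))*9 = (-33 + (0*(-72/5) - 1))*9 = (-33 + (0 - 1))*9 = (-33 - 1)*9 = -34*9 = -306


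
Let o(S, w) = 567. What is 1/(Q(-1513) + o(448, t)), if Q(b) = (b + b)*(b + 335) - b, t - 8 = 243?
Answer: 1/3566708 ≈ 2.8037e-7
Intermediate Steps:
t = 251 (t = 8 + 243 = 251)
Q(b) = -b + 2*b*(335 + b) (Q(b) = (2*b)*(335 + b) - b = 2*b*(335 + b) - b = -b + 2*b*(335 + b))
1/(Q(-1513) + o(448, t)) = 1/(-1513*(669 + 2*(-1513)) + 567) = 1/(-1513*(669 - 3026) + 567) = 1/(-1513*(-2357) + 567) = 1/(3566141 + 567) = 1/3566708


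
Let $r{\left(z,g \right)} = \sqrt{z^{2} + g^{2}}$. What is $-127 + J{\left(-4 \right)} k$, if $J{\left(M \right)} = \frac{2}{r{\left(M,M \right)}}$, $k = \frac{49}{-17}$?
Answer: $-127 - \frac{49 \sqrt{2}}{68} \approx -128.02$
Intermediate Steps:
$k = - \frac{49}{17}$ ($k = 49 \left(- \frac{1}{17}\right) = - \frac{49}{17} \approx -2.8824$)
$r{\left(z,g \right)} = \sqrt{g^{2} + z^{2}}$
$J{\left(M \right)} = \frac{\sqrt{2}}{\sqrt{M^{2}}}$ ($J{\left(M \right)} = \frac{2}{\sqrt{M^{2} + M^{2}}} = \frac{2}{\sqrt{2 M^{2}}} = \frac{2}{\sqrt{2} \sqrt{M^{2}}} = 2 \frac{\sqrt{2}}{2 \sqrt{M^{2}}} = \frac{\sqrt{2}}{\sqrt{M^{2}}}$)
$-127 + J{\left(-4 \right)} k = -127 + \frac{\sqrt{2}}{4} \left(- \frac{49}{17}\right) = -127 - \frac{49 \sqrt{2}}{68}$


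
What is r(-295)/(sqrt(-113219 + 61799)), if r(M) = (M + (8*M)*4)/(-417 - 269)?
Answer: -649*I*sqrt(12855)/1175804 ≈ -0.062582*I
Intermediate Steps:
r(M) = -33*M/686 (r(M) = (M + 32*M)/(-686) = (33*M)*(-1/686) = -33*M/686)
r(-295)/(sqrt(-113219 + 61799)) = (-33/686*(-295))/(sqrt(-113219 + 61799)) = 9735/(686*(sqrt(-51420))) = 9735/(686*((2*I*sqrt(12855)))) = 9735*(-I*sqrt(12855)/25710)/686 = -649*I*sqrt(12855)/1175804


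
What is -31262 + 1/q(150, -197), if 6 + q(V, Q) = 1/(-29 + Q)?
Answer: -42422760/1357 ≈ -31262.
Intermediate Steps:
q(V, Q) = -6 + 1/(-29 + Q)
-31262 + 1/q(150, -197) = -31262 + 1/((175 - 6*(-197))/(-29 - 197)) = -31262 + 1/((175 + 1182)/(-226)) = -31262 + 1/(-1/226*1357) = -31262 + 1/(-1357/226) = -31262 - 226/1357 = -42422760/1357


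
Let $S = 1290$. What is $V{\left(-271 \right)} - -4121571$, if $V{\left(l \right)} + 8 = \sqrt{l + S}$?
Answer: $4121563 + \sqrt{1019} \approx 4.1216 \cdot 10^{6}$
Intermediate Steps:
$V{\left(l \right)} = -8 + \sqrt{1290 + l}$ ($V{\left(l \right)} = -8 + \sqrt{l + 1290} = -8 + \sqrt{1290 + l}$)
$V{\left(-271 \right)} - -4121571 = \left(-8 + \sqrt{1290 - 271}\right) - -4121571 = \left(-8 + \sqrt{1019}\right) + 4121571 = 4121563 + \sqrt{1019}$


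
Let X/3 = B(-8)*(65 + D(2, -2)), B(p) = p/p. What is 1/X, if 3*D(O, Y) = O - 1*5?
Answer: 1/192 ≈ 0.0052083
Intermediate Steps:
B(p) = 1
D(O, Y) = -5/3 + O/3 (D(O, Y) = (O - 1*5)/3 = (O - 5)/3 = (-5 + O)/3 = -5/3 + O/3)
X = 192 (X = 3*(1*(65 + (-5/3 + (⅓)*2))) = 3*(1*(65 + (-5/3 + ⅔))) = 3*(1*(65 - 1)) = 3*(1*64) = 3*64 = 192)
1/X = 1/192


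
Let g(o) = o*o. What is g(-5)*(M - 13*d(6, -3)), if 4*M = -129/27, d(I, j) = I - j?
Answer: -106375/36 ≈ -2954.9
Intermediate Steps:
M = -43/36 (M = (-129/27)/4 = (-129*1/27)/4 = (¼)*(-43/9) = -43/36 ≈ -1.1944)
g(o) = o²
g(-5)*(M - 13*d(6, -3)) = (-5)²*(-43/36 - 13*(6 - 1*(-3))) = 25*(-43/36 - 13*(6 + 3)) = 25*(-43/36 - 13*9) = 25*(-43/36 - 117) = 25*(-4255/36) = -106375/36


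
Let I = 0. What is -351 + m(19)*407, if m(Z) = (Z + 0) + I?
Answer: 7382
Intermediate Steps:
m(Z) = Z (m(Z) = (Z + 0) + 0 = Z + 0 = Z)
-351 + m(19)*407 = -351 + 19*407 = -351 + 7733 = 7382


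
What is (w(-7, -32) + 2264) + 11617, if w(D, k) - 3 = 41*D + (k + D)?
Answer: 13558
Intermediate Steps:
w(D, k) = 3 + k + 42*D (w(D, k) = 3 + (41*D + (k + D)) = 3 + (41*D + (D + k)) = 3 + (k + 42*D) = 3 + k + 42*D)
(w(-7, -32) + 2264) + 11617 = ((3 - 32 + 42*(-7)) + 2264) + 11617 = ((3 - 32 - 294) + 2264) + 11617 = (-323 + 2264) + 11617 = 1941 + 11617 = 13558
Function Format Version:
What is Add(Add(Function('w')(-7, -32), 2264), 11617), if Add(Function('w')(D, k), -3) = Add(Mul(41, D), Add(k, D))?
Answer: 13558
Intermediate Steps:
Function('w')(D, k) = Add(3, k, Mul(42, D)) (Function('w')(D, k) = Add(3, Add(Mul(41, D), Add(k, D))) = Add(3, Add(Mul(41, D), Add(D, k))) = Add(3, Add(k, Mul(42, D))) = Add(3, k, Mul(42, D)))
Add(Add(Function('w')(-7, -32), 2264), 11617) = Add(Add(Add(3, -32, Mul(42, -7)), 2264), 11617) = Add(Add(Add(3, -32, -294), 2264), 11617) = Add(Add(-323, 2264), 11617) = Add(1941, 11617) = 13558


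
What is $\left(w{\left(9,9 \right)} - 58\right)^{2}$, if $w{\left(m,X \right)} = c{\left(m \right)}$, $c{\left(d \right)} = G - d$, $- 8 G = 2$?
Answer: $\frac{72361}{16} \approx 4522.6$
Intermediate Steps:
$G = - \frac{1}{4}$ ($G = \left(- \frac{1}{8}\right) 2 = - \frac{1}{4} \approx -0.25$)
$c{\left(d \right)} = - \frac{1}{4} - d$
$w{\left(m,X \right)} = - \frac{1}{4} - m$
$\left(w{\left(9,9 \right)} - 58\right)^{2} = \left(\left(- \frac{1}{4} - 9\right) - 58\right)^{2} = \left(- \frac{37}{4} - 58\right)^{2} = \left(- \frac{269}{4}\right)^{2} = \frac{72361}{16}$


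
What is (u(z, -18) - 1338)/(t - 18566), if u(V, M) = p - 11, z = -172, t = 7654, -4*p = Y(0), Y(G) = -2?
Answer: 87/704 ≈ 0.12358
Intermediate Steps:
p = 1/2 (p = -1/4*(-2) = 1/2 ≈ 0.50000)
u(V, M) = -21/2 (u(V, M) = 1/2 - 11 = -21/2)
(u(z, -18) - 1338)/(t - 18566) = (-21/2 - 1338)/(7654 - 18566) = -2697/2/(-10912) = -2697/2*(-1/10912) = 87/704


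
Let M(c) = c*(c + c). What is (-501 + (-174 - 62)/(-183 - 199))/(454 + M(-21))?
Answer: -95573/255176 ≈ -0.37454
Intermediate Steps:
M(c) = 2*c**2 (M(c) = c*(2*c) = 2*c**2)
(-501 + (-174 - 62)/(-183 - 199))/(454 + M(-21)) = (-501 + (-174 - 62)/(-183 - 199))/(454 + 2*(-21)**2) = (-501 - 236/(-382))/(454 + 2*441) = (-501 - 236*(-1/382))/(454 + 882) = (-501 + 118/191)/1336 = -95573/191*1/1336 = -95573/255176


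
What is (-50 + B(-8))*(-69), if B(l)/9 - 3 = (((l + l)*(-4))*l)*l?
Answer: -2542029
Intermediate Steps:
B(l) = 27 - 72*l³ (B(l) = 27 + 9*((((l + l)*(-4))*l)*l) = 27 + 9*((((2*l)*(-4))*l)*l) = 27 + 9*(((-8*l)*l)*l) = 27 + 9*((-8*l²)*l) = 27 + 9*(-8*l³) = 27 - 72*l³)
(-50 + B(-8))*(-69) = (-50 + (27 - 72*(-8)³))*(-69) = (-50 + (27 - 72*(-512)))*(-69) = (-50 + (27 + 36864))*(-69) = (-50 + 36891)*(-69) = 36841*(-69) = -2542029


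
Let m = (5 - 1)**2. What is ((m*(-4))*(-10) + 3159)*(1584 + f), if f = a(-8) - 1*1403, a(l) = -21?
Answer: 607840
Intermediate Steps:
m = 16 (m = 4**2 = 16)
f = -1424 (f = -21 - 1*1403 = -21 - 1403 = -1424)
((m*(-4))*(-10) + 3159)*(1584 + f) = ((16*(-4))*(-10) + 3159)*(1584 - 1424) = (-64*(-10) + 3159)*160 = (640 + 3159)*160 = 3799*160 = 607840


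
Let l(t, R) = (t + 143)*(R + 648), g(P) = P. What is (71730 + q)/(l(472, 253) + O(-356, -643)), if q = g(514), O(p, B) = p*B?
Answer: 72244/783023 ≈ 0.092263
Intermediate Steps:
l(t, R) = (143 + t)*(648 + R)
O(p, B) = B*p
q = 514
(71730 + q)/(l(472, 253) + O(-356, -643)) = (71730 + 514)/((92664 + 143*253 + 648*472 + 253*472) - 643*(-356)) = 72244/((92664 + 36179 + 305856 + 119416) + 228908) = 72244/(554115 + 228908) = 72244/783023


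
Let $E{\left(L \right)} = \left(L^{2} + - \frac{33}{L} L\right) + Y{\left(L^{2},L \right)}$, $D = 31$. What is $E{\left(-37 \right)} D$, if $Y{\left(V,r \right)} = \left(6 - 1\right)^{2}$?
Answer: $42191$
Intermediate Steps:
$Y{\left(V,r \right)} = 25$ ($Y{\left(V,r \right)} = 5^{2} = 25$)
$E{\left(L \right)} = -8 + L^{2}$ ($E{\left(L \right)} = \left(L^{2} + - \frac{33}{L} L\right) + 25 = \left(L^{2} - 33\right) + 25 = \left(-33 + L^{2}\right) + 25 = -8 + L^{2}$)
$E{\left(-37 \right)} D = \left(-8 + \left(-37\right)^{2}\right) 31 = \left(-8 + 1369\right) 31 = 1361 \cdot 31 = 42191$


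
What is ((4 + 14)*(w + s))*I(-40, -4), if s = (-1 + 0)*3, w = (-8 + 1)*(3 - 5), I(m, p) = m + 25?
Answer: -2970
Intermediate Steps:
I(m, p) = 25 + m
w = 14 (w = -7*(-2) = 14)
s = -3 (s = -1*3 = -3)
((4 + 14)*(w + s))*I(-40, -4) = ((4 + 14)*(14 - 3))*(25 - 40) = (18*11)*(-15) = 198*(-15) = -2970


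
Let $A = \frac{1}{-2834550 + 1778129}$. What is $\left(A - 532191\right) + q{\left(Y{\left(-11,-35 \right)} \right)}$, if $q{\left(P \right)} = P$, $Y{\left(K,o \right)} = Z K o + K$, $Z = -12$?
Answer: $- \frac{567110034063}{1056421} \approx -5.3682 \cdot 10^{5}$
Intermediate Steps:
$Y{\left(K,o \right)} = K - 12 K o$ ($Y{\left(K,o \right)} = - 12 K o + K = K - 12 K o$)
$A = - \frac{1}{1056421}$ ($A = \frac{1}{-1056421} = - \frac{1}{1056421} \approx -9.4659 \cdot 10^{-7}$)
$\left(A - 532191\right) + q{\left(Y{\left(-11,-35 \right)} \right)} = \left(- \frac{1}{1056421} - 532191\right) - 11 \left(1 - -420\right) = - \frac{562217748412}{1056421} - 11 \left(1 + 420\right) = - \frac{562217748412}{1056421} - 4631 = - \frac{567110034063}{1056421}$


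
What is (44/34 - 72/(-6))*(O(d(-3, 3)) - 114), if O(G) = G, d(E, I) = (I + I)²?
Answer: -17628/17 ≈ -1036.9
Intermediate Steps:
d(E, I) = 4*I² (d(E, I) = (2*I)² = 4*I²)
(44/34 - 72/(-6))*(O(d(-3, 3)) - 114) = (44/34 - 72/(-6))*(4*3² - 114) = (44*(1/34) - 72*(-⅙))*(4*9 - 114) = (22/17 + 12)*(36 - 114) = (226/17)*(-78) = -17628/17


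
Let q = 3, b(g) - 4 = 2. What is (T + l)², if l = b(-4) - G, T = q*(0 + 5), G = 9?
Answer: 144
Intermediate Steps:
b(g) = 6 (b(g) = 4 + 2 = 6)
T = 15 (T = 3*(0 + 5) = 3*5 = 15)
l = -3 (l = 6 - 1*9 = 6 - 9 = -3)
(T + l)² = (15 - 3)² = 12² = 144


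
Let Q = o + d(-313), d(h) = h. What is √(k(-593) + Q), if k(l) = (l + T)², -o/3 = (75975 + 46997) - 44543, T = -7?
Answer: 20*√311 ≈ 352.70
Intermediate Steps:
o = -235287 (o = -3*((75975 + 46997) - 44543) = -3*(122972 - 44543) = -3*78429 = -235287)
k(l) = (-7 + l)² (k(l) = (l - 7)² = (-7 + l)²)
Q = -235600 (Q = -235287 - 313 = -235600)
√(k(-593) + Q) = √((-7 - 593)² - 235600) = √((-600)² - 235600) = √(360000 - 235600) = √124400 = 20*√311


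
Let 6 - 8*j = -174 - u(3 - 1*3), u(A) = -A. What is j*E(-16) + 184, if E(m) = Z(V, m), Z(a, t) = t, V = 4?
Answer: -176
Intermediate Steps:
E(m) = m
j = 45/2 (j = ¾ - (-174 - (-1)*(3 - 1*3))/8 = ¾ - (-174 - (-1)*(3 - 3))/8 = ¾ - (-174 - (-1)*0)/8 = ¾ - (-174 - 1*0)/8 = ¾ - (-174 + 0)/8 = ¾ - ⅛*(-174) = ¾ + 87/4 = 45/2 ≈ 22.500)
j*E(-16) + 184 = (45/2)*(-16) + 184 = -360 + 184 = -176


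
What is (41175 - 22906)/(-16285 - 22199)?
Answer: -18269/38484 ≈ -0.47472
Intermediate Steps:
(41175 - 22906)/(-16285 - 22199) = 18269/(-38484) = 18269*(-1/38484) = -18269/38484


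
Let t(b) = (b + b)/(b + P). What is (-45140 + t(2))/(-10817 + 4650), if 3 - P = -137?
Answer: 3204938/437857 ≈ 7.3196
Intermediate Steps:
P = 140 (P = 3 - 1*(-137) = 3 + 137 = 140)
t(b) = 2*b/(140 + b) (t(b) = (b + b)/(b + 140) = (2*b)/(140 + b) = 2*b/(140 + b))
(-45140 + t(2))/(-10817 + 4650) = (-45140 + 2*2/(140 + 2))/(-10817 + 4650) = (-45140 + 2*2/142)/(-6167) = (-45140 + 2*2*(1/142))*(-1/6167) = (-45140 + 2/71)*(-1/6167) = -3204938/71*(-1/6167) = 3204938/437857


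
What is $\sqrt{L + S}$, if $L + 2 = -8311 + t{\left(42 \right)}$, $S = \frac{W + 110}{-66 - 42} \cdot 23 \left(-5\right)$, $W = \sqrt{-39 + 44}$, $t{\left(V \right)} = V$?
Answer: $\frac{\sqrt{-2641854 + 345 \sqrt{5}}}{18} \approx 90.286 i$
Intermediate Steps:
$W = \sqrt{5} \approx 2.2361$
$S = \frac{6325}{54} + \frac{115 \sqrt{5}}{108}$ ($S = \frac{\sqrt{5} + 110}{-66 - 42} \cdot 23 \left(-5\right) = \frac{110 + \sqrt{5}}{-108} \left(-115\right) = \left(110 + \sqrt{5}\right) \left(- \frac{1}{108}\right) \left(-115\right) = \left(- \frac{55}{54} - \frac{\sqrt{5}}{108}\right) \left(-115\right) = \frac{6325}{54} + \frac{115 \sqrt{5}}{108} \approx 119.51$)
$L = -8271$ ($L = -2 + \left(-8311 + 42\right) = -2 - 8269 = -8271$)
$\sqrt{L + S} = \sqrt{-8271 + \left(\frac{6325}{54} + \frac{115 \sqrt{5}}{108}\right)} = \sqrt{- \frac{440309}{54} + \frac{115 \sqrt{5}}{108}}$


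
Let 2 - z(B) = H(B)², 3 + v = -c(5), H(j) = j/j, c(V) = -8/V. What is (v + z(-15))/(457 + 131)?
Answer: -1/1470 ≈ -0.00068027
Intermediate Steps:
H(j) = 1
v = -7/5 (v = -3 - (-8)/5 = -3 - 1*(-8/5) = -3 + 8/5 = -7/5 ≈ -1.4000)
z(B) = 1 (z(B) = 2 - 1*1² = 2 - 1*1 = 2 - 1 = 1)
(v + z(-15))/(457 + 131) = (-7/5 + 1)/(457 + 131) = -⅖/588 = -⅖*1/588 = -1/1470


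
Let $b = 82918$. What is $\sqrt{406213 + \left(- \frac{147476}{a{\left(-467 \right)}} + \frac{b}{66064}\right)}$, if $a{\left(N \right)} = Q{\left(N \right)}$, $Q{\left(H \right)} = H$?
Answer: $\frac{\sqrt{24184447065853819302}}{7712972} \approx 637.6$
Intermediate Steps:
$a{\left(N \right)} = N$
$\sqrt{406213 + \left(- \frac{147476}{a{\left(-467 \right)}} + \frac{b}{66064}\right)} = \sqrt{406213 + \left(- \frac{147476}{-467} + \frac{82918}{66064}\right)} = \sqrt{406213 + \left(\left(-147476\right) \left(- \frac{1}{467}\right) + 82918 \cdot \frac{1}{66064}\right)} = \sqrt{406213 + \left(\frac{147476}{467} + \frac{41459}{33032}\right)} = \sqrt{406213 + \frac{4890788585}{15425944}} = \sqrt{\frac{6271109778657}{15425944}} = \frac{\sqrt{24184447065853819302}}{7712972}$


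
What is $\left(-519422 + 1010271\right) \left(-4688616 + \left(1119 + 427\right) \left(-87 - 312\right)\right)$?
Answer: $-2604184644030$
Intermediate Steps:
$\left(-519422 + 1010271\right) \left(-4688616 + \left(1119 + 427\right) \left(-87 - 312\right)\right) = 490849 \left(-4688616 + 1546 \left(-399\right)\right) = 490849 \left(-4688616 - 616854\right) = 490849 \left(-5305470\right) = -2604184644030$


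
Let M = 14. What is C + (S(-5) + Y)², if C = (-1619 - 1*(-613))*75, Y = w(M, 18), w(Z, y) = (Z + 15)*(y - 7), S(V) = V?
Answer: 23146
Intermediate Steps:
w(Z, y) = (-7 + y)*(15 + Z) (w(Z, y) = (15 + Z)*(-7 + y) = (-7 + y)*(15 + Z))
Y = 319 (Y = -105 - 7*14 + 15*18 + 14*18 = -105 - 98 + 270 + 252 = 319)
C = -75450 (C = (-1619 + 613)*75 = -1006*75 = -75450)
C + (S(-5) + Y)² = -75450 + (-5 + 319)² = -75450 + 314² = -75450 + 98596 = 23146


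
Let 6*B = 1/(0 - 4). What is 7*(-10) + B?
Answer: -1681/24 ≈ -70.042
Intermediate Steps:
B = -1/24 (B = (1/(0 - 4))/6 = (1/(-4))/6 = (1*(-¼))/6 = (⅙)*(-¼) = -1/24 ≈ -0.041667)
7*(-10) + B = 7*(-10) - 1/24 = -70 - 1/24 = -1681/24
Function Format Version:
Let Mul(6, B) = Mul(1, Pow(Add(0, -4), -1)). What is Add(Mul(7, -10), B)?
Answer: Rational(-1681, 24) ≈ -70.042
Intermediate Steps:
B = Rational(-1, 24) (B = Mul(Rational(1, 6), Mul(1, Pow(Add(0, -4), -1))) = Mul(Rational(1, 6), Mul(1, Pow(-4, -1))) = Mul(Rational(1, 6), Mul(1, Rational(-1, 4))) = Mul(Rational(1, 6), Rational(-1, 4)) = Rational(-1, 24) ≈ -0.041667)
Add(Mul(7, -10), B) = Add(Mul(7, -10), Rational(-1, 24)) = Add(-70, Rational(-1, 24)) = Rational(-1681, 24)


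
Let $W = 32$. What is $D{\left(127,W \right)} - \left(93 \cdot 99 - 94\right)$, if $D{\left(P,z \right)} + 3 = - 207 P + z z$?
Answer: $-34381$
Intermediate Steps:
$D{\left(P,z \right)} = -3 + z^{2} - 207 P$ ($D{\left(P,z \right)} = -3 - \left(207 P - z z\right) = -3 - \left(- z^{2} + 207 P\right) = -3 + z^{2} - 207 P$)
$D{\left(127,W \right)} - \left(93 \cdot 99 - 94\right) = \left(-3 + 32^{2} - 26289\right) - \left(93 \cdot 99 - 94\right) = \left(-3 + 1024 - 26289\right) - \left(9207 - 94\right) = -25268 - 9113 = -34381$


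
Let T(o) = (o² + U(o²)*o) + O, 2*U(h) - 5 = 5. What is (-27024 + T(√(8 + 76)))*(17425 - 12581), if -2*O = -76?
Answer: -130313288 + 48440*√21 ≈ -1.3009e+8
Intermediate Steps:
O = 38 (O = -½*(-76) = 38)
U(h) = 5 (U(h) = 5/2 + (½)*5 = 5/2 + 5/2 = 5)
T(o) = 38 + o² + 5*o (T(o) = (o² + 5*o) + 38 = 38 + o² + 5*o)
(-27024 + T(√(8 + 76)))*(17425 - 12581) = (-27024 + (38 + (√(8 + 76))² + 5*√(8 + 76)))*(17425 - 12581) = (-27024 + (38 + (√84)² + 5*√84))*4844 = (-27024 + (38 + (2*√21)² + 5*(2*√21)))*4844 = (-27024 + (38 + 84 + 10*√21))*4844 = (-27024 + (122 + 10*√21))*4844 = (-26902 + 10*√21)*4844 = -130313288 + 48440*√21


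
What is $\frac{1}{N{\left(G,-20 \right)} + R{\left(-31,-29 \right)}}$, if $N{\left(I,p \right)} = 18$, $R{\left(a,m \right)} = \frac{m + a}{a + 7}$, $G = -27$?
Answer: $\frac{2}{41} \approx 0.048781$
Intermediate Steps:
$R{\left(a,m \right)} = \frac{a + m}{7 + a}$
$\frac{1}{N{\left(G,-20 \right)} + R{\left(-31,-29 \right)}} = \frac{1}{18 + \frac{-31 - 29}{7 - 31}} = \frac{1}{18 + \frac{1}{-24} \left(-60\right)} = \frac{1}{18 - - \frac{5}{2}} = \frac{1}{18 + \frac{5}{2}} = \frac{1}{\frac{41}{2}} = \frac{2}{41}$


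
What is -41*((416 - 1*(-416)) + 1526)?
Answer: -96678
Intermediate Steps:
-41*((416 - 1*(-416)) + 1526) = -41*((416 + 416) + 1526) = -41*(832 + 1526) = -41*2358 = -96678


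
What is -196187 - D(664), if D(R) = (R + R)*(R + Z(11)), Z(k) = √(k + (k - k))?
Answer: -1077979 - 1328*√11 ≈ -1.0824e+6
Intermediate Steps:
Z(k) = √k (Z(k) = √(k + 0) = √k)
D(R) = 2*R*(R + √11) (D(R) = (R + R)*(R + √11) = (2*R)*(R + √11) = 2*R*(R + √11))
-196187 - D(664) = -196187 - 2*664*(664 + √11) = -196187 - (881792 + 1328*√11) = -196187 + (-881792 - 1328*√11) = -1077979 - 1328*√11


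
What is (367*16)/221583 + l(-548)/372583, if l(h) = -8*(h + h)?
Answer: 4130647120/82558058889 ≈ 0.050033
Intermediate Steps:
l(h) = -16*h
(367*16)/221583 + l(-548)/372583 = (367*16)/221583 - 16*(-548)/372583 = 5872*(1/221583) + 8768*(1/372583) = 5872/221583 + 8768/372583 = 4130647120/82558058889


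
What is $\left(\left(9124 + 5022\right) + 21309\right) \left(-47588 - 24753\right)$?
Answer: $-2564850155$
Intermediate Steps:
$\left(\left(9124 + 5022\right) + 21309\right) \left(-47588 - 24753\right) = \left(14146 + 21309\right) \left(-72341\right) = 35455 \left(-72341\right) = -2564850155$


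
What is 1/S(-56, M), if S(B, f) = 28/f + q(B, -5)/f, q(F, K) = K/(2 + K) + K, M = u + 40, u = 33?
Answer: 219/74 ≈ 2.9595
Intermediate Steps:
M = 73 (M = 33 + 40 = 73)
q(F, K) = K + K/(2 + K) (q(F, K) = K/(2 + K) + K = K + K/(2 + K))
S(B, f) = 74/(3*f) (S(B, f) = 28/f + (-5*(3 - 5)/(2 - 5))/f = 28/f + (-5*(-2)/(-3))/f = 28/f + (-5*(-1/3)*(-2))/f = 28/f - 10/(3*f) = 74/(3*f))
1/S(-56, M) = 1/((74/3)/73) = 1/((74/3)*(1/73)) = 1/(74/219) = 219/74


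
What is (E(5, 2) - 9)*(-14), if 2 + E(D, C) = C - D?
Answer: 196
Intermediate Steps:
E(D, C) = -2 + C - D (E(D, C) = -2 + (C - D) = -2 + C - D)
(E(5, 2) - 9)*(-14) = ((-2 + 2 - 1*5) - 9)*(-14) = ((-2 + 2 - 5) - 9)*(-14) = (-5 - 9)*(-14) = -14*(-14) = 196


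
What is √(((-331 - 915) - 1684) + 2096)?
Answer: I*√834 ≈ 28.879*I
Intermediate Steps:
√(((-331 - 915) - 1684) + 2096) = √((-1246 - 1684) + 2096) = √(-2930 + 2096) = √(-834) = I*√834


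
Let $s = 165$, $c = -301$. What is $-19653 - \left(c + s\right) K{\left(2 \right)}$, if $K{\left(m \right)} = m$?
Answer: $-19381$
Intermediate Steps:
$-19653 - \left(c + s\right) K{\left(2 \right)} = -19653 - \left(-301 + 165\right) 2 = -19653 - \left(-136\right) 2 = -19653 - -272 = -19653 + 272 = -19381$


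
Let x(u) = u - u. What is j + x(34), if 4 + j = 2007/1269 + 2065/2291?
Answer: -490066/323031 ≈ -1.5171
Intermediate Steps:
x(u) = 0
j = -490066/323031 (j = -4 + (2007/1269 + 2065/2291) = -4 + (2007*(1/1269) + 2065*(1/2291)) = -4 + (223/141 + 2065/2291) = -4 + 802058/323031 = -490066/323031 ≈ -1.5171)
j + x(34) = -490066/323031 + 0 = -490066/323031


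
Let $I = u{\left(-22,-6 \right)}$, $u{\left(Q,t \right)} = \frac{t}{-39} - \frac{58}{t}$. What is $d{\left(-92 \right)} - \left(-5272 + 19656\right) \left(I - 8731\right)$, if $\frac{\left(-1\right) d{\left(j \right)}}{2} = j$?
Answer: $\frac{4892379560}{39} \approx 1.2545 \cdot 10^{8}$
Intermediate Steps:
$u{\left(Q,t \right)} = - \frac{58}{t} - \frac{t}{39}$ ($u{\left(Q,t \right)} = t \left(- \frac{1}{39}\right) - \frac{58}{t} = - \frac{t}{39} - \frac{58}{t} = - \frac{58}{t} - \frac{t}{39}$)
$d{\left(j \right)} = - 2 j$
$I = \frac{383}{39}$ ($I = - \frac{58}{-6} - - \frac{2}{13} = \left(-58\right) \left(- \frac{1}{6}\right) + \frac{2}{13} = \frac{29}{3} + \frac{2}{13} = \frac{383}{39} \approx 9.8205$)
$d{\left(-92 \right)} - \left(-5272 + 19656\right) \left(I - 8731\right) = \left(-2\right) \left(-92\right) - \left(-5272 + 19656\right) \left(\frac{383}{39} - 8731\right) = 184 - 14384 \left(- \frac{340126}{39}\right) = 184 - - \frac{4892372384}{39} = 184 + \frac{4892372384}{39} = \frac{4892379560}{39}$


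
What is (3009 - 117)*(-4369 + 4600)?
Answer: 668052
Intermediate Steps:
(3009 - 117)*(-4369 + 4600) = 2892*231 = 668052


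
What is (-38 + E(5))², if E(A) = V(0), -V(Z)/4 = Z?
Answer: 1444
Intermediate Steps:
V(Z) = -4*Z
E(A) = 0 (E(A) = -4*0 = 0)
(-38 + E(5))² = (-38 + 0)² = (-38)² = 1444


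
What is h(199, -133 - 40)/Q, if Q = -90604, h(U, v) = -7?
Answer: 7/90604 ≈ 7.7259e-5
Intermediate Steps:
h(199, -133 - 40)/Q = -7/(-90604) = -7*(-1/90604) = 7/90604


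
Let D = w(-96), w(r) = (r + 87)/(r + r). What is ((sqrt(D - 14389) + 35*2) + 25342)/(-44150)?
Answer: -12706/22075 - I*sqrt(920893)/353200 ≈ -0.57558 - 0.002717*I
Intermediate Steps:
w(r) = (87 + r)/(2*r) (w(r) = (87 + r)/((2*r)) = (87 + r)*(1/(2*r)) = (87 + r)/(2*r))
D = 3/64 (D = (1/2)*(87 - 96)/(-96) = (1/2)*(-1/96)*(-9) = 3/64 ≈ 0.046875)
((sqrt(D - 14389) + 35*2) + 25342)/(-44150) = ((sqrt(3/64 - 14389) + 35*2) + 25342)/(-44150) = ((sqrt(-920893/64) + 70) + 25342)*(-1/44150) = ((I*sqrt(920893)/8 + 70) + 25342)*(-1/44150) = ((70 + I*sqrt(920893)/8) + 25342)*(-1/44150) = (25412 + I*sqrt(920893)/8)*(-1/44150) = -12706/22075 - I*sqrt(920893)/353200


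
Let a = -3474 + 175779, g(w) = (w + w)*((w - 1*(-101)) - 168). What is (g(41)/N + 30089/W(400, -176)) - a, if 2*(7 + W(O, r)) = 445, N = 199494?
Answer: -7401554730365/42990957 ≈ -1.7217e+5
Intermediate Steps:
W(O, r) = 431/2 (W(O, r) = -7 + (1/2)*445 = -7 + 445/2 = 431/2)
g(w) = 2*w*(-67 + w) (g(w) = (2*w)*((w + 101) - 168) = (2*w)*((101 + w) - 168) = (2*w)*(-67 + w) = 2*w*(-67 + w))
a = 172305
(g(41)/N + 30089/W(400, -176)) - a = ((2*41*(-67 + 41))/199494 + 30089/(431/2)) - 1*172305 = ((2*41*(-26))*(1/199494) + 30089*(2/431)) - 172305 = (-2132*1/199494 + 60178/431) - 172305 = (-1066/99747 + 60178/431) - 172305 = 6002115520/42990957 - 172305 = -7401554730365/42990957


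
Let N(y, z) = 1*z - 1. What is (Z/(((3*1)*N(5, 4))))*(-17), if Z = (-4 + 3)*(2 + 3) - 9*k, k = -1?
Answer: -68/9 ≈ -7.5556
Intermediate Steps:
N(y, z) = -1 + z (N(y, z) = z - 1 = -1 + z)
Z = 4 (Z = (-4 + 3)*(2 + 3) - 9*(-1) = -1*5 + 9 = -5 + 9 = 4)
(Z/(((3*1)*N(5, 4))))*(-17) = (4/(((3*1)*(-1 + 4))))*(-17) = (4/((3*3)))*(-17) = (4/9)*(-17) = -68/9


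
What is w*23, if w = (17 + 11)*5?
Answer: 3220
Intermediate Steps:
w = 140 (w = 28*5 = 140)
w*23 = 140*23 = 3220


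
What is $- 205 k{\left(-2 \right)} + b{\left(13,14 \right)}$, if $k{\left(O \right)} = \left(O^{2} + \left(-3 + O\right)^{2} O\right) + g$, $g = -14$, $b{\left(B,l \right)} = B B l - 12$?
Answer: $14654$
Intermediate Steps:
$b{\left(B,l \right)} = -12 + l B^{2}$ ($b{\left(B,l \right)} = B^{2} l - 12 = l B^{2} - 12 = -12 + l B^{2}$)
$k{\left(O \right)} = -14 + O^{2} + O \left(-3 + O\right)^{2}$ ($k{\left(O \right)} = \left(O^{2} + \left(-3 + O\right)^{2} O\right) - 14 = \left(O^{2} + O \left(-3 + O\right)^{2}\right) - 14 = -14 + O^{2} + O \left(-3 + O\right)^{2}$)
$- 205 k{\left(-2 \right)} + b{\left(13,14 \right)} = - 205 \left(-14 + \left(-2\right)^{2} - 2 \left(-3 - 2\right)^{2}\right) - \left(12 - 14 \cdot 13^{2}\right) = - 205 \left(-14 + 4 - 2 \left(-5\right)^{2}\right) + \left(-12 + 14 \cdot 169\right) = - 205 \left(-14 + 4 - 50\right) + \left(-12 + 2366\right) = - 205 \left(-14 + 4 - 50\right) + 2354 = \left(-205\right) \left(-60\right) + 2354 = 12300 + 2354 = 14654$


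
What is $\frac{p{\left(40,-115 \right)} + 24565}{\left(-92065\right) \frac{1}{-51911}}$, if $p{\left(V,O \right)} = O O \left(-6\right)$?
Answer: $- \frac{568788827}{18413} \approx -30891.0$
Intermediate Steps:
$p{\left(V,O \right)} = - 6 O^{2}$ ($p{\left(V,O \right)} = O^{2} \left(-6\right) = - 6 O^{2}$)
$\frac{p{\left(40,-115 \right)} + 24565}{\left(-92065\right) \frac{1}{-51911}} = \frac{- 6 \left(-115\right)^{2} + 24565}{\left(-92065\right) \frac{1}{-51911}} = \frac{\left(-6\right) 13225 + 24565}{\left(-92065\right) \left(- \frac{1}{51911}\right)} = \frac{-79350 + 24565}{\frac{92065}{51911}} = \left(-54785\right) \frac{51911}{92065} = - \frac{568788827}{18413}$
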